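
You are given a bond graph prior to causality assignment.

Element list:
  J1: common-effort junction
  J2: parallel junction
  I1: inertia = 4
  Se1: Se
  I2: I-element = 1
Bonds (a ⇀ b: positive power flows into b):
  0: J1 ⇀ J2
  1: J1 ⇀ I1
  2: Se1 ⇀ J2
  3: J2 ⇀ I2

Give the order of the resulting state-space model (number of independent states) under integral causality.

β2 →J2  (Se1 (Se) sets effort on bond)
β0 →J1  (0-jn J2 has e-setter on 2)
β3 →I2  (J2 effort already set via bond 2)
β1 →I1  (common-e at J1 fixed by 0)

2  (I1, I2 all integral)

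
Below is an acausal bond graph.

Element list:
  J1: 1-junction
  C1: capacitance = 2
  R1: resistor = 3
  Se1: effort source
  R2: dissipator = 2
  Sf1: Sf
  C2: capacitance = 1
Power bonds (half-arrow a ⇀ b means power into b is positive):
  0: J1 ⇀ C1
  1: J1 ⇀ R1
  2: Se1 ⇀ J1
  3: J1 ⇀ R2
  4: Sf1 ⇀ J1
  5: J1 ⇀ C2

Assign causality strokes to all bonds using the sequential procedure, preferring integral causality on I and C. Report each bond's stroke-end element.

bond 2 stroke at J1  (Se1 (Se) sets effort on bond)
bond 4 stroke at Sf1  (Sf1 (Sf) sets flow on bond)
bond 0 stroke at J1  (1-jn J1 has f-setter on 4)
bond 1 stroke at J1  (common-f at J1 fixed by 4)
bond 3 stroke at J1  (J1: bond 4 brought flow, rest push out)
bond 5 stroke at J1  (J1: bond 4 brought flow, rest push out)

bond 0 |J1
bond 1 |J1
bond 2 |J1
bond 3 |J1
bond 4 |Sf1
bond 5 |J1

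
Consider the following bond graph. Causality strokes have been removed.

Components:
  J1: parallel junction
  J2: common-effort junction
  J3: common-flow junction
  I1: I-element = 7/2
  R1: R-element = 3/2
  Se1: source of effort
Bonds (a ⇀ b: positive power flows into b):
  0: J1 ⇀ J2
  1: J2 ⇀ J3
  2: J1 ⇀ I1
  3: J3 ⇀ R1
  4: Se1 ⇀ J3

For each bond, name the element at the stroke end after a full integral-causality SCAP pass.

bond 0 →J1
bond 1 →J2
bond 2 →I1
bond 3 →J3
bond 4 →J3

bond 4 →J3  (Se1 (Se) sets effort on bond)
bond 2 →I1  (I1: I, integral causality)
bond 0 →J1  (J1: last free bond brings effort in)
bond 1 →J2  (J2 needs exactly one e-in)
bond 3 →J3  (1-jn J3 has f-setter on 1)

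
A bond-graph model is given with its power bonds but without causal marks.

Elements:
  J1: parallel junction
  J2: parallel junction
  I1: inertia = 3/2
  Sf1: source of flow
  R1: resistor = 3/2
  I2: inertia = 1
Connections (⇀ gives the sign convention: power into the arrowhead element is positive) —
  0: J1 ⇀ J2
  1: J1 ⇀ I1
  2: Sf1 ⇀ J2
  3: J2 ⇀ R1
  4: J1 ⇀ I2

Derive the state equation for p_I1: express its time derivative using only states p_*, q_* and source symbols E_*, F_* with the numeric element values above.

bond 2 →Sf1  (Sf1: flow source, stroke at near end)
bond 1 →I1  (I1 integral (f out))
bond 4 →I2  (I2: I, integral causality)
bond 0 →J1  (J1 needs exactly one e-in)
bond 3 →J2  (only one effort-in slot at J2)

dp_I1/dt = 3*F_Sf1/2 - p_I1 - 3*p_I2/2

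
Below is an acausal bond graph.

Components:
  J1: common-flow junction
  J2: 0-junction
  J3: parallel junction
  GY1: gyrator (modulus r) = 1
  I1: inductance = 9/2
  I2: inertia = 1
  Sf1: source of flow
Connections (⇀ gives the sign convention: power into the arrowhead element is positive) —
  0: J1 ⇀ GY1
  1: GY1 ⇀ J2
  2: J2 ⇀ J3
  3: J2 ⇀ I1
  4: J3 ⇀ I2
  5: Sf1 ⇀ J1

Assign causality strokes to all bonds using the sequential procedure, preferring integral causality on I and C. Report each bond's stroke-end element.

b0 →J1
b1 →J2
b2 →J3
b3 →I1
b4 →I2
b5 →Sf1

β5 stroke at Sf1  (Sf1: flow source, stroke at near end)
β0 stroke at J1  (J1 flow already set via bond 5)
β1 stroke at J2  (GY1 both-in/both-out from 0)
β2 stroke at J3  (common-e at J2 fixed by 1)
β3 stroke at I1  (J2: bond 1 brought effort, rest push out)
β4 stroke at I2  (0-jn J3 has e-setter on 2)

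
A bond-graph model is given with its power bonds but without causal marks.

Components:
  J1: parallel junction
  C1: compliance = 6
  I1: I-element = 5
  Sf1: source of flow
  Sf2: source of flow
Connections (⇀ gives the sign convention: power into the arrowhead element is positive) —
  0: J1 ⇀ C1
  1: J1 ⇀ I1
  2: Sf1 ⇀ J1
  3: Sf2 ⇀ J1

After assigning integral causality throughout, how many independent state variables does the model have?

2  (C1, I1 all integral)

b2 stroke→Sf1  (Sf1: flow source, stroke at near end)
b3 stroke→Sf2  (Sf2: flow source, stroke at near end)
b0 stroke→J1  (C1 integral (e out))
b1 stroke→I1  (J1: bond 0 brought effort, rest push out)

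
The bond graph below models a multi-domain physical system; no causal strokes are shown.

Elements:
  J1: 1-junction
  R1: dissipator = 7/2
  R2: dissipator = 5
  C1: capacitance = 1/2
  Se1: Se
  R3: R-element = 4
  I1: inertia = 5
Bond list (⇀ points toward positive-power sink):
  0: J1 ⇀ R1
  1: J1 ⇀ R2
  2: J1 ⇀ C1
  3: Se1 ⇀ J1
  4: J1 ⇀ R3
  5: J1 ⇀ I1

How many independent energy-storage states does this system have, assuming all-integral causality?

b3 →J1  (source Se1 imposes e)
b2 →J1  (prefer integral on C1)
b5 →I1  (I1: I, integral causality)
b0 →J1  (1-jn J1 has f-setter on 5)
b1 →J1  (J1 flow already set via bond 5)
b4 →J1  (J1 flow already set via bond 5)

2  (C1, I1 all integral)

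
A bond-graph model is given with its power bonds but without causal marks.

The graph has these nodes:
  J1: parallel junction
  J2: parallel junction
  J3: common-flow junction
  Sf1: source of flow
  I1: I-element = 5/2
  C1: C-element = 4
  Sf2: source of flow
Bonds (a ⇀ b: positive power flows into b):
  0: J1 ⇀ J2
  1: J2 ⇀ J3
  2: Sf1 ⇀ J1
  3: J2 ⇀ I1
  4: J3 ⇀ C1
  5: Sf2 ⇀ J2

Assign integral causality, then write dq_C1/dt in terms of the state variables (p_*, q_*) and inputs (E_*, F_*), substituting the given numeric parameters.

bond 2 →Sf1  (Sf1 fixes flow; stroke at Sf1)
bond 5 →Sf2  (source Sf2 imposes f)
bond 0 →J1  (closing 0-jn rule on J1)
bond 3 →I1  (prefer integral on I1)
bond 1 →J2  (J2: last free bond brings effort in)
bond 4 →J3  (1-jn J3 has f-setter on 1)

dq_C1/dt = F_Sf1 + F_Sf2 - 2*p_I1/5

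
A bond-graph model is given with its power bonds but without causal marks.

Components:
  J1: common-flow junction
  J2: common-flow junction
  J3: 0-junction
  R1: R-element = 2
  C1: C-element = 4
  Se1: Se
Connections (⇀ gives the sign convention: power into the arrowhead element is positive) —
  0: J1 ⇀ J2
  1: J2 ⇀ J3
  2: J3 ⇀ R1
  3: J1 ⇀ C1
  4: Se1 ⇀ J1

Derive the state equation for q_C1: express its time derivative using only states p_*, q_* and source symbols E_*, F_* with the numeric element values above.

dq_C1/dt = E_Se1/2 - q_C1/8

bond 4 →J1  (Se1: effort source, stroke at far end)
bond 3 →J1  (prefer integral on C1)
bond 0 →J2  (only one flow-in slot at J1)
bond 1 →J3  (only one flow-in slot at J2)
bond 2 →R1  (common-e at J3 fixed by 1)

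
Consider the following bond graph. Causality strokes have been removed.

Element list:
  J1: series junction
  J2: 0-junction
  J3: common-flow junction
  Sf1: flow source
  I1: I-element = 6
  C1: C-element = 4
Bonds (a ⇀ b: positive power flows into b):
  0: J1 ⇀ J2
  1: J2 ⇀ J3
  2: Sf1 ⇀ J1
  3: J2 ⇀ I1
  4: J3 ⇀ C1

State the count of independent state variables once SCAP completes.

2  (C1, I1 all integral)

#2 →Sf1  (source Sf1 imposes f)
#0 →J1  (J1 flow already set via bond 2)
#3 →I1  (I1: I, integral causality)
#1 →J2  (J2: last free bond brings effort in)
#4 →J3  (J3 flow already set via bond 1)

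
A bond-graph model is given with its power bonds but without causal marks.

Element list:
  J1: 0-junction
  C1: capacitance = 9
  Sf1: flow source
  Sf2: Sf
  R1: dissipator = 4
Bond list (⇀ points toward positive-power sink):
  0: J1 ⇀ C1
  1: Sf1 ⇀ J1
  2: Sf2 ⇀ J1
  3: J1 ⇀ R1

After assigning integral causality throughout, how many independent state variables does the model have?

b1 →Sf1  (Sf1 (Sf) sets flow on bond)
b2 →Sf2  (source Sf2 imposes f)
b0 →J1  (C1 outputs effort q/C1)
b3 →R1  (J1: bond 0 brought effort, rest push out)

1  (C1 all integral)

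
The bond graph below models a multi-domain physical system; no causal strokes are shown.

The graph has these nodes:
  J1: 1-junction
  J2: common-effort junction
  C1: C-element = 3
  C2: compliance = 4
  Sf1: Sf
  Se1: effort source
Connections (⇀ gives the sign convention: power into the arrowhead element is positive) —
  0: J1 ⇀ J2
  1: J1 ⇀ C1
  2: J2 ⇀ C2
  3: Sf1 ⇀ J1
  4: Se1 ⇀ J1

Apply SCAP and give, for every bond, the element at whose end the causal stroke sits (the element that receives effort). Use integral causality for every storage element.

bond 0 |J1
bond 1 |J1
bond 2 |J2
bond 3 |Sf1
bond 4 |J1

b3 stroke→Sf1  (Sf1: flow source, stroke at near end)
b4 stroke→J1  (Se1 fixes effort; stroke away)
b0 stroke→J1  (J1 flow already set via bond 3)
b1 stroke→J1  (1-jn J1 has f-setter on 3)
b2 stroke→J2  (closing 0-jn rule on J2)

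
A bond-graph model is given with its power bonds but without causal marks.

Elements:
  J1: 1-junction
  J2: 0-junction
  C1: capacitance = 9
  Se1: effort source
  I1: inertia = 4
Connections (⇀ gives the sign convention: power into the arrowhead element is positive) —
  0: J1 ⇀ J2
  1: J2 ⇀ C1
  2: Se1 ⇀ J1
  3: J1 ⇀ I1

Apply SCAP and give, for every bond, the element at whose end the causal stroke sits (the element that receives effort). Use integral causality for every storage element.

b2 →J1  (Se1 fixes effort; stroke away)
b1 →J2  (C1 outputs effort q/C1)
b0 →J1  (J2: bond 1 brought effort, rest push out)
b3 →I1  (J1: last free bond brings flow in)

#0 →J1
#1 →J2
#2 →J1
#3 →I1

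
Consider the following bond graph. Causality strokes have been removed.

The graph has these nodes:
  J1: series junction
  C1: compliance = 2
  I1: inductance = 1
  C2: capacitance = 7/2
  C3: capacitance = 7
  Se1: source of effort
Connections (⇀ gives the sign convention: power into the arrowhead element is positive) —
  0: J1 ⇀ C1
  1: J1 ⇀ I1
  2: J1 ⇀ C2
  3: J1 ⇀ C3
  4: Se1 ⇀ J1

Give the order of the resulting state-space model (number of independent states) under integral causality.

4  (C1, C2, C3, I1 all integral)

bond 4 stroke at J1  (source Se1 imposes e)
bond 0 stroke at J1  (C1 outputs effort q/C1)
bond 1 stroke at I1  (I1 integral (f out))
bond 2 stroke at J1  (1-jn J1 has f-setter on 1)
bond 3 stroke at J1  (J1 flow already set via bond 1)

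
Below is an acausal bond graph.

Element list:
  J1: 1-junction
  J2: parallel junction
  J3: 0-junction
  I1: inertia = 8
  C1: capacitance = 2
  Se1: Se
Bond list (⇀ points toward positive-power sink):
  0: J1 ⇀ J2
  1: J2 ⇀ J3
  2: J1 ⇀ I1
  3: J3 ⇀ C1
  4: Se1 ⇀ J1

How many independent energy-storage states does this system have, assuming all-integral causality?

2  (C1, I1 all integral)

bond 4 stroke at J1  (Se1: effort source, stroke at far end)
bond 2 stroke at I1  (I1 integral (f out))
bond 0 stroke at J1  (J1 flow already set via bond 2)
bond 1 stroke at J2  (only one effort-in slot at J2)
bond 3 stroke at J3  (J3: last free bond brings effort in)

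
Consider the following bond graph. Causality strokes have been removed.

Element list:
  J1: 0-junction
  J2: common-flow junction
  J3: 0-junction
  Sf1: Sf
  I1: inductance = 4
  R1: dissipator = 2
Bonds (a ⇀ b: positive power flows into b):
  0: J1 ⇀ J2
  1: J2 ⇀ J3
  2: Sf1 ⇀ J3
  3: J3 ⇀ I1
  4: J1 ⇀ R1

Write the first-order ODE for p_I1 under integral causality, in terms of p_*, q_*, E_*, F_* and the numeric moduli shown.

β2 stroke at Sf1  (Sf1 (Sf) sets flow on bond)
β3 stroke at I1  (I1 integral (f out))
β1 stroke at J3  (only one effort-in slot at J3)
β0 stroke at J2  (J2: bond 1 brought flow, rest push out)
β4 stroke at J1  (J1 needs exactly one e-in)

dp_I1/dt = 2*F_Sf1 - p_I1/2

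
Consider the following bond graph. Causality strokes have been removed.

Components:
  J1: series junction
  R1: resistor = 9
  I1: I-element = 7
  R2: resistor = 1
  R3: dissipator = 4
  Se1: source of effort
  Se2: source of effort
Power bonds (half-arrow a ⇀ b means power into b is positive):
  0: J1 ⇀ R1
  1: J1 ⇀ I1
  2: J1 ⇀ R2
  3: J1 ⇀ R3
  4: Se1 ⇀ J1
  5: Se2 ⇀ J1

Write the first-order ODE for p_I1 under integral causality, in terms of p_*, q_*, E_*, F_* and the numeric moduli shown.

β4 stroke at J1  (Se1: effort source, stroke at far end)
β5 stroke at J1  (Se2 fixes effort; stroke away)
β1 stroke at I1  (I1 integral (f out))
β0 stroke at J1  (1-jn J1 has f-setter on 1)
β2 stroke at J1  (1-jn J1 has f-setter on 1)
β3 stroke at J1  (common-f at J1 fixed by 1)

dp_I1/dt = E_Se1 + E_Se2 - 2*p_I1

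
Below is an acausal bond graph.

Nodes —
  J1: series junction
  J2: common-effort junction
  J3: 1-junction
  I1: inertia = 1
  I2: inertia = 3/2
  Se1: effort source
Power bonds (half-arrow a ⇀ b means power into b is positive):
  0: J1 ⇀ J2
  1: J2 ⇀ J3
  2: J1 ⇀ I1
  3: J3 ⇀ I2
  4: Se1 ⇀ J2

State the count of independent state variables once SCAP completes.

2  (I1, I2 all integral)

b4 stroke at J2  (Se1: effort source, stroke at far end)
b0 stroke at J1  (0-jn J2 has e-setter on 4)
b1 stroke at J3  (0-jn J2 has e-setter on 4)
b3 stroke at I2  (only one flow-in slot at J3)
b2 stroke at I1  (J1: last free bond brings flow in)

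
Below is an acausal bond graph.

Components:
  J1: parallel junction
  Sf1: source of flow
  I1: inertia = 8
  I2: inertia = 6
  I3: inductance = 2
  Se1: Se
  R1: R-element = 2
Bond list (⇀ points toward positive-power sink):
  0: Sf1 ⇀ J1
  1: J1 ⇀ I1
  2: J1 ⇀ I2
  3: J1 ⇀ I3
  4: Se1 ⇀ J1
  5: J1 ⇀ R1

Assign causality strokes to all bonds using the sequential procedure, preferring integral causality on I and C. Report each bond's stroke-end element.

b0 |Sf1
b1 |I1
b2 |I2
b3 |I3
b4 |J1
b5 |R1

bond 0 |Sf1  (Sf1 (Sf) sets flow on bond)
bond 4 |J1  (Se1 (Se) sets effort on bond)
bond 1 |I1  (J1 effort already set via bond 4)
bond 2 |I2  (common-e at J1 fixed by 4)
bond 3 |I3  (0-jn J1 has e-setter on 4)
bond 5 |R1  (0-jn J1 has e-setter on 4)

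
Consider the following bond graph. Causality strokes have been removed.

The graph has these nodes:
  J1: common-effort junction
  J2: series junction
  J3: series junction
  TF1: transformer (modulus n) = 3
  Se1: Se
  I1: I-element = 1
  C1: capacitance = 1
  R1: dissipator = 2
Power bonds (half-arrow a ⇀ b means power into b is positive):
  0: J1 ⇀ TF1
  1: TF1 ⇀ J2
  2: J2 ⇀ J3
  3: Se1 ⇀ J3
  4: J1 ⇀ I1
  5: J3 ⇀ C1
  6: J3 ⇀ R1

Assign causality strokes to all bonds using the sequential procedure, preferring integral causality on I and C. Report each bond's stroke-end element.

β0 stroke at J1
β1 stroke at TF1
β2 stroke at J2
β3 stroke at J3
β4 stroke at I1
β5 stroke at J3
β6 stroke at J3

β3 stroke→J3  (Se1: effort source, stroke at far end)
β4 stroke→I1  (I1: I, integral causality)
β0 stroke→J1  (closing 0-jn rule on J1)
β1 stroke→TF1  (TF1 one-in-one-out from 0)
β2 stroke→J2  (1-jn J2 has f-setter on 1)
β5 stroke→J3  (1-jn J3 has f-setter on 2)
β6 stroke→J3  (J3: bond 2 brought flow, rest push out)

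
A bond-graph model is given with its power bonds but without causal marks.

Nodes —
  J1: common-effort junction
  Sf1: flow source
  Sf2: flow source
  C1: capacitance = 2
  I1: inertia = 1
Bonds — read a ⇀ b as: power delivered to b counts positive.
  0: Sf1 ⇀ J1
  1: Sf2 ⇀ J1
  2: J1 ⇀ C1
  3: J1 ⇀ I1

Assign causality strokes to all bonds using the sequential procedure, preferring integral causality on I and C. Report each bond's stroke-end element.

b0 |Sf1
b1 |Sf2
b2 |J1
b3 |I1

β0 |Sf1  (source Sf1 imposes f)
β1 |Sf2  (Sf2: flow source, stroke at near end)
β2 |J1  (C1: C, integral causality)
β3 |I1  (J1 effort already set via bond 2)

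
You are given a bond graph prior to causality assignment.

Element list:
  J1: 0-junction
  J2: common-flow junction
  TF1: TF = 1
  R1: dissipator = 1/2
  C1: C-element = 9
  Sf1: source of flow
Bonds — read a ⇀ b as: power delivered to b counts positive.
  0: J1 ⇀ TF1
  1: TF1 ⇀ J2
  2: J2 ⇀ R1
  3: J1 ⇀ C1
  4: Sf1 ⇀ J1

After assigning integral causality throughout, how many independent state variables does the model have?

1  (C1 all integral)

b4 |Sf1  (Sf1 (Sf) sets flow on bond)
b3 |J1  (C1: C, integral causality)
b0 |TF1  (J1: bond 3 brought effort, rest push out)
b1 |J2  (TF1: transformer flips bond 0)
b2 |R1  (J2 needs exactly one f-in)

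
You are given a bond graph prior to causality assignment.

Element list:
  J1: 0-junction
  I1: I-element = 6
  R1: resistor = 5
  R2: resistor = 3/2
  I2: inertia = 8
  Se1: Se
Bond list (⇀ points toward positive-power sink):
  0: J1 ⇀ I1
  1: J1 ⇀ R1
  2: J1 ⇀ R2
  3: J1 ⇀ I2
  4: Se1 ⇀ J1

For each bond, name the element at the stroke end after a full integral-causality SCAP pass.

#0 |I1
#1 |R1
#2 |R2
#3 |I2
#4 |J1

bond 4 stroke→J1  (source Se1 imposes e)
bond 0 stroke→I1  (J1: bond 4 brought effort, rest push out)
bond 1 stroke→R1  (J1 effort already set via bond 4)
bond 2 stroke→R2  (J1 effort already set via bond 4)
bond 3 stroke→I2  (J1 effort already set via bond 4)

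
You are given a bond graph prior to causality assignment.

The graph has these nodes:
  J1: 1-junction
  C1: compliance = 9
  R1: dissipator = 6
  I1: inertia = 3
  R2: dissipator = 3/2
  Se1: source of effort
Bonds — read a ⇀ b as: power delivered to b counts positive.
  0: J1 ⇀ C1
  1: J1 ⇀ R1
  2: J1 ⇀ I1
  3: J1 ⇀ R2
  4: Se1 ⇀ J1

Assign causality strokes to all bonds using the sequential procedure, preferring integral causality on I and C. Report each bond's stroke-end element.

β0 →J1
β1 →J1
β2 →I1
β3 →J1
β4 →J1

b4 →J1  (source Se1 imposes e)
b0 →J1  (prefer integral on C1)
b2 →I1  (prefer integral on I1)
b1 →J1  (1-jn J1 has f-setter on 2)
b3 →J1  (1-jn J1 has f-setter on 2)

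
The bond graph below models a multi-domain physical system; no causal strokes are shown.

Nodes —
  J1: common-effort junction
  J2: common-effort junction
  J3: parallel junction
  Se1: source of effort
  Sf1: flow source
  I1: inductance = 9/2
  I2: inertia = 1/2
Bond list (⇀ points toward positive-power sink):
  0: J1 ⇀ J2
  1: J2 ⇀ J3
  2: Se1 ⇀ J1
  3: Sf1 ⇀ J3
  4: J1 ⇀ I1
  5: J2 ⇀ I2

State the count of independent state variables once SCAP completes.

2  (I1, I2 all integral)

#2 |J1  (source Se1 imposes e)
#3 |Sf1  (Sf1 fixes flow; stroke at Sf1)
#0 |J2  (J1: bond 2 brought effort, rest push out)
#4 |I1  (0-jn J1 has e-setter on 2)
#1 |J3  (0-jn J2 has e-setter on 0)
#5 |I2  (J2 effort already set via bond 0)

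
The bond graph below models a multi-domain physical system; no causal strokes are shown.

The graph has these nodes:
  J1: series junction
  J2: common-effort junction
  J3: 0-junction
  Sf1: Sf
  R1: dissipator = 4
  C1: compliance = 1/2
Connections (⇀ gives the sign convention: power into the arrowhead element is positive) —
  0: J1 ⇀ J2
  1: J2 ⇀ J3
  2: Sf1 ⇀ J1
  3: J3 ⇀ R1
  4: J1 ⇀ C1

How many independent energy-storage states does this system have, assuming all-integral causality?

1  (C1 all integral)

#2 |Sf1  (Sf1 fixes flow; stroke at Sf1)
#0 |J1  (J1 flow already set via bond 2)
#4 |J1  (1-jn J1 has f-setter on 2)
#1 |J2  (J2 needs exactly one e-in)
#3 |J3  (only one effort-in slot at J3)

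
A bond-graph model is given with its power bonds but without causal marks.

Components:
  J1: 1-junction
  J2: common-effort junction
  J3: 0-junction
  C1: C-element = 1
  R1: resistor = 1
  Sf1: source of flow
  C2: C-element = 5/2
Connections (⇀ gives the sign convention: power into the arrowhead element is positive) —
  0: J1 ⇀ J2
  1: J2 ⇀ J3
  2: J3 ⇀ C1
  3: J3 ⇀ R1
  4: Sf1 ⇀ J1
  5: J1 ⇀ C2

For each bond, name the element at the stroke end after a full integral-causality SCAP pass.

β0 |J1
β1 |J2
β2 |J3
β3 |R1
β4 |Sf1
β5 |J1

b4 →Sf1  (Sf1: flow source, stroke at near end)
b0 →J1  (J1: bond 4 brought flow, rest push out)
b5 →J1  (J1: bond 4 brought flow, rest push out)
b1 →J2  (closing 0-jn rule on J2)
b2 →J3  (prefer integral on C1)
b3 →R1  (common-e at J3 fixed by 2)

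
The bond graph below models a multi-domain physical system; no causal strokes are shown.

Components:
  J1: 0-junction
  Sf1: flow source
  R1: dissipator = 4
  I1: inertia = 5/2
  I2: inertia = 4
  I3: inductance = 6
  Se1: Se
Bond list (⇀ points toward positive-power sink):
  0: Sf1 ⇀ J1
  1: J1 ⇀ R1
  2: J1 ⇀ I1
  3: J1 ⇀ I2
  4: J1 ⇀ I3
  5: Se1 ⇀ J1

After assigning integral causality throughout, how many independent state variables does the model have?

#0 stroke at Sf1  (Sf1 (Sf) sets flow on bond)
#5 stroke at J1  (Se1 fixes effort; stroke away)
#1 stroke at R1  (J1: bond 5 brought effort, rest push out)
#2 stroke at I1  (0-jn J1 has e-setter on 5)
#3 stroke at I2  (0-jn J1 has e-setter on 5)
#4 stroke at I3  (J1 effort already set via bond 5)

3  (I1, I2, I3 all integral)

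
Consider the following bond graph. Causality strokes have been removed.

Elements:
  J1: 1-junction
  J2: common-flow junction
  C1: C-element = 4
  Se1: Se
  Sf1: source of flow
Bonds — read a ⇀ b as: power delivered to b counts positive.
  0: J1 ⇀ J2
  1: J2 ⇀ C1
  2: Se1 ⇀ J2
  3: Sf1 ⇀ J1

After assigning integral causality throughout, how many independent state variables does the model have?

1  (C1 all integral)

bond 2 →J2  (Se1 (Se) sets effort on bond)
bond 3 →Sf1  (Sf1: flow source, stroke at near end)
bond 0 →J1  (J1 flow already set via bond 3)
bond 1 →J2  (1-jn J2 has f-setter on 0)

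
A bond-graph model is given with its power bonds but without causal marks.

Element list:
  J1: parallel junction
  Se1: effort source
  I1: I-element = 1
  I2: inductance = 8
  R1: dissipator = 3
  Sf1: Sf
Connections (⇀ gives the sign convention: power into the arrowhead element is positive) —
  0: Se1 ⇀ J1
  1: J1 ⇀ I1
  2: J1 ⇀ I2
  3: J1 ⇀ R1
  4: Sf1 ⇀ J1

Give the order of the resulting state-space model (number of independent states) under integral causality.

b0 stroke at J1  (Se1 fixes effort; stroke away)
b4 stroke at Sf1  (Sf1 fixes flow; stroke at Sf1)
b1 stroke at I1  (0-jn J1 has e-setter on 0)
b2 stroke at I2  (J1: bond 0 brought effort, rest push out)
b3 stroke at R1  (J1 effort already set via bond 0)

2  (I1, I2 all integral)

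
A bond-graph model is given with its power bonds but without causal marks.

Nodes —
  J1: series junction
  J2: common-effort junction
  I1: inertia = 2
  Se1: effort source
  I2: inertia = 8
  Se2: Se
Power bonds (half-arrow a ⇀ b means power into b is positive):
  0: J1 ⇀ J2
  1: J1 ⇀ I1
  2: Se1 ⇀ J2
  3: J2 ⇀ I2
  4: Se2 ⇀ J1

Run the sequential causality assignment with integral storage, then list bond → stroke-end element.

bond 0 →J1
bond 1 →I1
bond 2 →J2
bond 3 →I2
bond 4 →J1

#2 stroke at J2  (source Se1 imposes e)
#4 stroke at J1  (Se2 (Se) sets effort on bond)
#0 stroke at J1  (common-e at J2 fixed by 2)
#3 stroke at I2  (0-jn J2 has e-setter on 2)
#1 stroke at I1  (only one flow-in slot at J1)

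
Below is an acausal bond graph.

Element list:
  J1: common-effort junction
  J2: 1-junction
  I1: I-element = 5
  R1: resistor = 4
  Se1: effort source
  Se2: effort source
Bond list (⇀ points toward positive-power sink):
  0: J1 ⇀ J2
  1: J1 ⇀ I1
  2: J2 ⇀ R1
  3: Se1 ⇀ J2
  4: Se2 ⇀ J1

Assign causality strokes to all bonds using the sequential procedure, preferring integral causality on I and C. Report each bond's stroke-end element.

bond 0 |J2
bond 1 |I1
bond 2 |R1
bond 3 |J2
bond 4 |J1

#3 →J2  (Se1: effort source, stroke at far end)
#4 →J1  (source Se2 imposes e)
#0 →J2  (0-jn J1 has e-setter on 4)
#1 →I1  (common-e at J1 fixed by 4)
#2 →R1  (J2: last free bond brings flow in)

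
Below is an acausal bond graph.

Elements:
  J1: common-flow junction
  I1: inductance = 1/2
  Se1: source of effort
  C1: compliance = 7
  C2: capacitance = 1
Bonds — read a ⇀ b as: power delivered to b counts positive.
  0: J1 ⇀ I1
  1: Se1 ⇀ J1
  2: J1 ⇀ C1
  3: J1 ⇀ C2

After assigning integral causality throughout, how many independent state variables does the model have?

β1 stroke→J1  (Se1 fixes effort; stroke away)
β0 stroke→I1  (prefer integral on I1)
β2 stroke→J1  (1-jn J1 has f-setter on 0)
β3 stroke→J1  (J1: bond 0 brought flow, rest push out)

3  (C1, C2, I1 all integral)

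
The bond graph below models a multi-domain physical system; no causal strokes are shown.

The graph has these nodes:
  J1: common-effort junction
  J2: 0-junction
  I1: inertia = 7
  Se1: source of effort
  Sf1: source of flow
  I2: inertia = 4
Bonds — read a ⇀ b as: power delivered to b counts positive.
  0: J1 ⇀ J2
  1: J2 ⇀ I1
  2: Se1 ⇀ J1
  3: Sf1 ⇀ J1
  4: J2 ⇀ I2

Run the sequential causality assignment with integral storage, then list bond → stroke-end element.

bond 0 stroke→J2
bond 1 stroke→I1
bond 2 stroke→J1
bond 3 stroke→Sf1
bond 4 stroke→I2

b2 |J1  (Se1: effort source, stroke at far end)
b3 |Sf1  (source Sf1 imposes f)
b0 |J2  (0-jn J1 has e-setter on 2)
b1 |I1  (0-jn J2 has e-setter on 0)
b4 |I2  (J2 effort already set via bond 0)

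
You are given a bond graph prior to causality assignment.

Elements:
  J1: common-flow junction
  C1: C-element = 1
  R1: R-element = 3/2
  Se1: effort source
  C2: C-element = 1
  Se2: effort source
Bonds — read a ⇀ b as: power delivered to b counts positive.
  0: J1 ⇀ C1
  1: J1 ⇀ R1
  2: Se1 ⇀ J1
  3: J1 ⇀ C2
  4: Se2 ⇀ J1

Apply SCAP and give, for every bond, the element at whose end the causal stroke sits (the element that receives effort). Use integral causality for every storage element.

#0 stroke→J1
#1 stroke→R1
#2 stroke→J1
#3 stroke→J1
#4 stroke→J1

bond 2 stroke at J1  (Se1: effort source, stroke at far end)
bond 4 stroke at J1  (Se2: effort source, stroke at far end)
bond 0 stroke at J1  (C1 integral (e out))
bond 3 stroke at J1  (C2 integral (e out))
bond 1 stroke at R1  (closing 1-jn rule on J1)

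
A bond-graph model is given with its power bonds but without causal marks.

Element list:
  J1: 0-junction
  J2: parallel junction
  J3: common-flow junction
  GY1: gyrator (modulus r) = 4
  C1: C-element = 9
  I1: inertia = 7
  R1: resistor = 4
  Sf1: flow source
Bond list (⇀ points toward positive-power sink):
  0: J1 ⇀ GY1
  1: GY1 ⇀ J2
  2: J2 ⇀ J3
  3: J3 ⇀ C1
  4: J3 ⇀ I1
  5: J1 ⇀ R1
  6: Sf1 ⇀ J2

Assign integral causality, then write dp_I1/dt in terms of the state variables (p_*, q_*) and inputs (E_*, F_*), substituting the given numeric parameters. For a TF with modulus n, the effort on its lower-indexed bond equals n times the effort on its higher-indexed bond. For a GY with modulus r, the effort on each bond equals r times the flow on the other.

dp_I1/dt = 4*F_Sf1 - 4*p_I1/7 - q_C1/9

β6 |Sf1  (Sf1: flow source, stroke at near end)
β3 |J3  (C1 outputs effort q/C1)
β4 |I1  (I1: I, integral causality)
β2 |J3  (J3 flow already set via bond 4)
β1 |J2  (J2 needs exactly one e-in)
β0 |J1  (through GY1, causality inverts; strokes same side of GY1)
β5 |R1  (0-jn J1 has e-setter on 0)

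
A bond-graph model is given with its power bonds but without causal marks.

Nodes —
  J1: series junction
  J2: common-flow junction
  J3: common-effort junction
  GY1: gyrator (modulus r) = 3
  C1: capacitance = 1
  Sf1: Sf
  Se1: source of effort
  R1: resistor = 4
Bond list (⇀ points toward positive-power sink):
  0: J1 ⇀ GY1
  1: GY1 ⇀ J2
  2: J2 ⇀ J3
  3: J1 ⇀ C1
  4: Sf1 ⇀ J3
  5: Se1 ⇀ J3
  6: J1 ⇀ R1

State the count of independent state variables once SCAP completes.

1  (C1 all integral)

β4 stroke at Sf1  (source Sf1 imposes f)
β5 stroke at J3  (Se1 (Se) sets effort on bond)
β2 stroke at J2  (J3 effort already set via bond 5)
β1 stroke at GY1  (J2: last free bond brings flow in)
β0 stroke at GY1  (GY GY1: same side as bond 1)
β3 stroke at J1  (J1: bond 0 brought flow, rest push out)
β6 stroke at J1  (J1 flow already set via bond 0)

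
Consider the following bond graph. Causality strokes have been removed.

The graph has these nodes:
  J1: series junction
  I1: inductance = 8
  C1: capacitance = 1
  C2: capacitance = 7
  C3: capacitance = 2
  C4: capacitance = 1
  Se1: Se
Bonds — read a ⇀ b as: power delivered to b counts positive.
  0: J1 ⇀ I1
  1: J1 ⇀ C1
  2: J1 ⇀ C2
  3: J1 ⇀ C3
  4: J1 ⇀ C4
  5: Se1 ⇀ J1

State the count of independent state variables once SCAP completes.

#5 |J1  (Se1: effort source, stroke at far end)
#0 |I1  (I1: I, integral causality)
#1 |J1  (J1 flow already set via bond 0)
#2 |J1  (1-jn J1 has f-setter on 0)
#3 |J1  (J1 flow already set via bond 0)
#4 |J1  (J1: bond 0 brought flow, rest push out)

5  (C1, C2, C3, C4, I1 all integral)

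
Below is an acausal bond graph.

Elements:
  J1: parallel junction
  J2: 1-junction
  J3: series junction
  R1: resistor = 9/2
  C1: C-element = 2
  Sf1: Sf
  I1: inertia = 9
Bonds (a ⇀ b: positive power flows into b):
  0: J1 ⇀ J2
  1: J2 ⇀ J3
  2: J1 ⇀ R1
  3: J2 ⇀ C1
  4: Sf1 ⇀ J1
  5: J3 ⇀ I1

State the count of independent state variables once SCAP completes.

2  (C1, I1 all integral)

#4 →Sf1  (Sf1 fixes flow; stroke at Sf1)
#3 →J2  (C1 outputs effort q/C1)
#5 →I1  (I1: I, integral causality)
#1 →J3  (J3 flow already set via bond 5)
#0 →J2  (1-jn J2 has f-setter on 1)
#2 →J1  (only one effort-in slot at J1)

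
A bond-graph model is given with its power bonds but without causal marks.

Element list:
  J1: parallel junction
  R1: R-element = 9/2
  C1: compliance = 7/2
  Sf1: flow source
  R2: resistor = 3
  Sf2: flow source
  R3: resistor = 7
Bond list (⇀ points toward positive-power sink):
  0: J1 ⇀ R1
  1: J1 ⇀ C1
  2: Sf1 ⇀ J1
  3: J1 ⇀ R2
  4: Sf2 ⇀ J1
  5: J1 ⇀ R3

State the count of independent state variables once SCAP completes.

1  (C1 all integral)

bond 2 stroke→Sf1  (source Sf1 imposes f)
bond 4 stroke→Sf2  (source Sf2 imposes f)
bond 1 stroke→J1  (prefer integral on C1)
bond 0 stroke→R1  (0-jn J1 has e-setter on 1)
bond 3 stroke→R2  (common-e at J1 fixed by 1)
bond 5 stroke→R3  (J1: bond 1 brought effort, rest push out)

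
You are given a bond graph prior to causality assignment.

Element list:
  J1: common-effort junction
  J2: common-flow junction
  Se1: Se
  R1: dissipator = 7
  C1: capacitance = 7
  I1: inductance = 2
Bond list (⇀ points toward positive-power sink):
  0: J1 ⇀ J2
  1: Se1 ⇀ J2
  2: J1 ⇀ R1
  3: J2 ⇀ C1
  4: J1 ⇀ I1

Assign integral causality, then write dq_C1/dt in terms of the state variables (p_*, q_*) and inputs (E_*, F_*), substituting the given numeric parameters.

β1 →J2  (Se1 fixes effort; stroke away)
β3 →J2  (C1 integral (e out))
β0 →J1  (J2 needs exactly one f-in)
β2 →R1  (J1: bond 0 brought effort, rest push out)
β4 →I1  (0-jn J1 has e-setter on 0)

dq_C1/dt = E_Se1/7 - p_I1/2 - q_C1/49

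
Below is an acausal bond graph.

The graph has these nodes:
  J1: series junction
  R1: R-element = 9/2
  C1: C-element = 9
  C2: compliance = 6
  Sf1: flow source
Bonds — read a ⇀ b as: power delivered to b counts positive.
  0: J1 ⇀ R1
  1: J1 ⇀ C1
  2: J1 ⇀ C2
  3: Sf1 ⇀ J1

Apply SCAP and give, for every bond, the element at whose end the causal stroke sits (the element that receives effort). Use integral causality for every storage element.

b3 |Sf1  (Sf1 fixes flow; stroke at Sf1)
b0 |J1  (1-jn J1 has f-setter on 3)
b1 |J1  (J1 flow already set via bond 3)
b2 |J1  (1-jn J1 has f-setter on 3)

b0 |J1
b1 |J1
b2 |J1
b3 |Sf1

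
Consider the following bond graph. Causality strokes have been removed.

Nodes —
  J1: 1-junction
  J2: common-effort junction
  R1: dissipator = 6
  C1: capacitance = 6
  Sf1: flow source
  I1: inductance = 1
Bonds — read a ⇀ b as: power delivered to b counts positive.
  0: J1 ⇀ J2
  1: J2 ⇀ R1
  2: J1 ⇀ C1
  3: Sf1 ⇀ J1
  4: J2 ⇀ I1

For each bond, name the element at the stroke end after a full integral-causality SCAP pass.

bond 0 →J1
bond 1 →J2
bond 2 →J1
bond 3 →Sf1
bond 4 →I1

#3 |Sf1  (Sf1: flow source, stroke at near end)
#0 |J1  (1-jn J1 has f-setter on 3)
#2 |J1  (J1 flow already set via bond 3)
#4 |I1  (I1 outputs flow p/I1)
#1 |J2  (J2 needs exactly one e-in)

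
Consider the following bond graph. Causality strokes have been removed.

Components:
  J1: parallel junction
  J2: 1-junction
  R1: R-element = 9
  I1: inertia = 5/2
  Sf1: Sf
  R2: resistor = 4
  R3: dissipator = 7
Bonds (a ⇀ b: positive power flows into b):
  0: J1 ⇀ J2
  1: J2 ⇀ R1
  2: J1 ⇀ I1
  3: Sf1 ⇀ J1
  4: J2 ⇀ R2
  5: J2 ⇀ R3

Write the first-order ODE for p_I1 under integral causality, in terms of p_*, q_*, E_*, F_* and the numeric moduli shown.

dp_I1/dt = 20*F_Sf1 - 8*p_I1

β3 stroke→Sf1  (Sf1: flow source, stroke at near end)
β2 stroke→I1  (I1: I, integral causality)
β0 stroke→J1  (only one effort-in slot at J1)
β1 stroke→J2  (common-f at J2 fixed by 0)
β4 stroke→J2  (common-f at J2 fixed by 0)
β5 stroke→J2  (J2: bond 0 brought flow, rest push out)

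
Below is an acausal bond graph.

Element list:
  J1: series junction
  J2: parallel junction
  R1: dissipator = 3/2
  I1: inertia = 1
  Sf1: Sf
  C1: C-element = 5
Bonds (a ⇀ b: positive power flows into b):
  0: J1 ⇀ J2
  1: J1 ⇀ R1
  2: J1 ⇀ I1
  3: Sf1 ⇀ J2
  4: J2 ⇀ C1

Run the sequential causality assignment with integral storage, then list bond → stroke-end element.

β3 |Sf1  (source Sf1 imposes f)
β2 |I1  (I1 outputs flow p/I1)
β0 |J1  (1-jn J1 has f-setter on 2)
β1 |J1  (J1 flow already set via bond 2)
β4 |J2  (J2: last free bond brings effort in)

#0 stroke at J1
#1 stroke at J1
#2 stroke at I1
#3 stroke at Sf1
#4 stroke at J2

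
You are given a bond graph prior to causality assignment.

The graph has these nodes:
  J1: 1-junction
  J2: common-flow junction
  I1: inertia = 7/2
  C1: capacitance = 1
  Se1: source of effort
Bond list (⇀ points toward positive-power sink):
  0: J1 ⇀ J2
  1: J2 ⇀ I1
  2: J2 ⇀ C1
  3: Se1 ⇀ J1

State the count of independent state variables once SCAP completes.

2  (C1, I1 all integral)

bond 3 stroke at J1  (source Se1 imposes e)
bond 0 stroke at J2  (J1: last free bond brings flow in)
bond 1 stroke at I1  (I1: I, integral causality)
bond 2 stroke at J2  (J2 flow already set via bond 1)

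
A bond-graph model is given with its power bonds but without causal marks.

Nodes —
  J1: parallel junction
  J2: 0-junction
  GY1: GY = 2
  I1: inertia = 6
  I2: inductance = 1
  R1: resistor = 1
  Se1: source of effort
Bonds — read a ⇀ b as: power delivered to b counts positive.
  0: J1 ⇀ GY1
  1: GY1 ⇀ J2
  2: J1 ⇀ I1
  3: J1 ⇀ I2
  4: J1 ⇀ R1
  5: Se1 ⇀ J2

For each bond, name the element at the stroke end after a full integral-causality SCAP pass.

β5 stroke at J2  (Se1: effort source, stroke at far end)
β1 stroke at GY1  (J2: bond 5 brought effort, rest push out)
β0 stroke at GY1  (GY1: gyrator matches bond 1)
β2 stroke at I1  (I1: I, integral causality)
β3 stroke at I2  (I2: I, integral causality)
β4 stroke at J1  (only one effort-in slot at J1)

bond 0 →GY1
bond 1 →GY1
bond 2 →I1
bond 3 →I2
bond 4 →J1
bond 5 →J2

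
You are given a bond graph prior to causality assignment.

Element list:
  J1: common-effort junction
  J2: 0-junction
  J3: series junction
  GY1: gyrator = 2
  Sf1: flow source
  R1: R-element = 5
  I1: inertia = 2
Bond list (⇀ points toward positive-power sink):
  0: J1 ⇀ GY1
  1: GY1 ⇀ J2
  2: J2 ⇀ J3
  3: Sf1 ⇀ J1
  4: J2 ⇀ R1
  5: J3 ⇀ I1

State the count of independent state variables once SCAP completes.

bond 3 |Sf1  (source Sf1 imposes f)
bond 0 |J1  (J1: last free bond brings effort in)
bond 1 |J2  (GY1: gyrator matches bond 0)
bond 2 |J3  (J2 effort already set via bond 1)
bond 4 |R1  (0-jn J2 has e-setter on 1)
bond 5 |I1  (only one flow-in slot at J3)

1  (I1 all integral)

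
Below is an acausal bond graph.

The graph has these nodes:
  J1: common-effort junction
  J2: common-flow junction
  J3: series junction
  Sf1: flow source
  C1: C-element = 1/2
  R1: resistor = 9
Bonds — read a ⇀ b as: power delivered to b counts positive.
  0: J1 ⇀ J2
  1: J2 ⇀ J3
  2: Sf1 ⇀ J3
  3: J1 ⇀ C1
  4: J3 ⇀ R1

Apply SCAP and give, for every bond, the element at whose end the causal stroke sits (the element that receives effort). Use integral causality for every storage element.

#2 stroke at Sf1  (source Sf1 imposes f)
#1 stroke at J3  (J3 flow already set via bond 2)
#4 stroke at J3  (J3: bond 2 brought flow, rest push out)
#0 stroke at J2  (common-f at J2 fixed by 1)
#3 stroke at J1  (J1: last free bond brings effort in)

b0 →J2
b1 →J3
b2 →Sf1
b3 →J1
b4 →J3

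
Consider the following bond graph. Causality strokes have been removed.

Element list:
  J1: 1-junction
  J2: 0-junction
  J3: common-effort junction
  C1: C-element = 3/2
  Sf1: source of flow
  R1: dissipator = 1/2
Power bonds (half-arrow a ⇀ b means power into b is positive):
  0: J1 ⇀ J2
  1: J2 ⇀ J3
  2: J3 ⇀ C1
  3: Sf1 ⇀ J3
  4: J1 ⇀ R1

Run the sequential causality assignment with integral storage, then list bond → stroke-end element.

bond 3 →Sf1  (Sf1 fixes flow; stroke at Sf1)
bond 2 →J3  (C1 integral (e out))
bond 1 →J2  (common-e at J3 fixed by 2)
bond 0 →J1  (J2 effort already set via bond 1)
bond 4 →R1  (only one flow-in slot at J1)

β0 stroke→J1
β1 stroke→J2
β2 stroke→J3
β3 stroke→Sf1
β4 stroke→R1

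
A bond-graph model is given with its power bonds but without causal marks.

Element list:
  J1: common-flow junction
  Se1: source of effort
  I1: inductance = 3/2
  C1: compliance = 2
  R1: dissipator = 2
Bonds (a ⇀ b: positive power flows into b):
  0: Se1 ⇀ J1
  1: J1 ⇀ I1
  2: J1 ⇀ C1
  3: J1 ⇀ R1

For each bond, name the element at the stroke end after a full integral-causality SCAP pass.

bond 0 →J1  (Se1 (Se) sets effort on bond)
bond 1 →I1  (I1: I, integral causality)
bond 2 →J1  (common-f at J1 fixed by 1)
bond 3 →J1  (J1: bond 1 brought flow, rest push out)

#0 stroke at J1
#1 stroke at I1
#2 stroke at J1
#3 stroke at J1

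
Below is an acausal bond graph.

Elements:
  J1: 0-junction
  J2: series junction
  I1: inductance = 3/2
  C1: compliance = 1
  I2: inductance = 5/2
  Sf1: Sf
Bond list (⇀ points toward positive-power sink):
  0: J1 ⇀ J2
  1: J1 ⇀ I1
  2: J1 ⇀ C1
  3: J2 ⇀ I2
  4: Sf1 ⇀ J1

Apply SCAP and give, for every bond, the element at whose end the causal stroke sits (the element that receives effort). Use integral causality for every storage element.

β4 stroke→Sf1  (source Sf1 imposes f)
β1 stroke→I1  (I1 integral (f out))
β2 stroke→J1  (C1: C, integral causality)
β0 stroke→J2  (0-jn J1 has e-setter on 2)
β3 stroke→I2  (J2 needs exactly one f-in)

b0 stroke at J2
b1 stroke at I1
b2 stroke at J1
b3 stroke at I2
b4 stroke at Sf1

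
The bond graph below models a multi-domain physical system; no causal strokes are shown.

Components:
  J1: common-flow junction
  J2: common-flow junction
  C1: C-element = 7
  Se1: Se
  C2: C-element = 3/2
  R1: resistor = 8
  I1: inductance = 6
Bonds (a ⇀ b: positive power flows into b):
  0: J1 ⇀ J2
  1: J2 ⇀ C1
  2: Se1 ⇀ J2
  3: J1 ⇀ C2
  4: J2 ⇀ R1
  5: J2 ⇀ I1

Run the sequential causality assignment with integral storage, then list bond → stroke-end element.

β0 →J2
β1 →J2
β2 →J2
β3 →J1
β4 →J2
β5 →I1

b2 stroke→J2  (Se1 fixes effort; stroke away)
b1 stroke→J2  (prefer integral on C1)
b3 stroke→J1  (C2 outputs effort q/C2)
b0 stroke→J2  (J1 needs exactly one f-in)
b5 stroke→I1  (I1: I, integral causality)
b4 stroke→J2  (J2 flow already set via bond 5)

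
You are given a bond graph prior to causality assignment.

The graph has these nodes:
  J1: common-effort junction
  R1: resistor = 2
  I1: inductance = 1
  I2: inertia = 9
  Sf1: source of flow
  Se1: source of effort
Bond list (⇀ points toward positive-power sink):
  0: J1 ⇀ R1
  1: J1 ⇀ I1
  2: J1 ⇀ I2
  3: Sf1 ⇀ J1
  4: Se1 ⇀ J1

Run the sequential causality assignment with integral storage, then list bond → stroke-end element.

bond 0 stroke→R1
bond 1 stroke→I1
bond 2 stroke→I2
bond 3 stroke→Sf1
bond 4 stroke→J1

#3 →Sf1  (Sf1 fixes flow; stroke at Sf1)
#4 →J1  (Se1 (Se) sets effort on bond)
#0 →R1  (common-e at J1 fixed by 4)
#1 →I1  (J1 effort already set via bond 4)
#2 →I2  (0-jn J1 has e-setter on 4)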